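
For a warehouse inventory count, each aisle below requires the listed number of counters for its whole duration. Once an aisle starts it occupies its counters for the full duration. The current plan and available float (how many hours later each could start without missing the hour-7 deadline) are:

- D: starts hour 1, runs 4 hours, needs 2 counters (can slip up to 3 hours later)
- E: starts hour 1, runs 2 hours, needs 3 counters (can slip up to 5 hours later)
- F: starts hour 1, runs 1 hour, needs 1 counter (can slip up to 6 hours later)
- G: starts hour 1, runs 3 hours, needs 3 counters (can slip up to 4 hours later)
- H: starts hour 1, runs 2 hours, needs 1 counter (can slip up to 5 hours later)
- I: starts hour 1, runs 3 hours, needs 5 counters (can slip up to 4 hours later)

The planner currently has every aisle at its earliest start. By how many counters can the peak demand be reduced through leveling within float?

8

Early-start peak: h1:15  h2:14  h3:10  h4:2  h5:0  h6:0  h7:0 ⇒ 15.
Leveled (D@1, E@4, F@4, G@5, H@4, I@1): h1:7  h2:7  h3:7  h4:7  h5:7  h6:3  h7:3 ⇒ 7.
Reduction 15 − 7 = 8.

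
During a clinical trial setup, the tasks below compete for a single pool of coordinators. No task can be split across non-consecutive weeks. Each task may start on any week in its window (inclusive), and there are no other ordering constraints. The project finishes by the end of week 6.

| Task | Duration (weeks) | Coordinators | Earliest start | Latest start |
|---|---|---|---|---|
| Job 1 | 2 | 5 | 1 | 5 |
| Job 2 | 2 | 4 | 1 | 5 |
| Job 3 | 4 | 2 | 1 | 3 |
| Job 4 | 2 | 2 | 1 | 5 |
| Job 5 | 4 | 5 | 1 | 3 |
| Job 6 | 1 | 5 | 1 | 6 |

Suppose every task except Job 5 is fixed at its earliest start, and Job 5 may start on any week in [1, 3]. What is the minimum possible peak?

Job 5@1: w1:23  w2:18  w3:7  w4:7  w5:0  w6:0 → peak 23
Job 5@2: w1:18  w2:18  w3:7  w4:7  w5:5  w6:0 → peak 18
Job 5@3: w1:18  w2:13  w3:7  w4:7  w5:5  w6:5 → peak 18
Best is Job 5@2, peak 18.

18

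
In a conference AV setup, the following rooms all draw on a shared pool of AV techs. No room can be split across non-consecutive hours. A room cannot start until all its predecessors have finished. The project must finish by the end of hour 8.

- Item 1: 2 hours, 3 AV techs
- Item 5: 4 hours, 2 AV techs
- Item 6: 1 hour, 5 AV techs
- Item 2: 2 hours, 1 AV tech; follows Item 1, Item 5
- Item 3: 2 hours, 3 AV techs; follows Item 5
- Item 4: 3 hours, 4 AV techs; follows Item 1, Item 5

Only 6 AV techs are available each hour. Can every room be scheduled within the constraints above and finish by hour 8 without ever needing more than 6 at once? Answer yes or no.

The minimum achievable peak is 7; 6 < 7, so no feasible schedule stays within the cap.

no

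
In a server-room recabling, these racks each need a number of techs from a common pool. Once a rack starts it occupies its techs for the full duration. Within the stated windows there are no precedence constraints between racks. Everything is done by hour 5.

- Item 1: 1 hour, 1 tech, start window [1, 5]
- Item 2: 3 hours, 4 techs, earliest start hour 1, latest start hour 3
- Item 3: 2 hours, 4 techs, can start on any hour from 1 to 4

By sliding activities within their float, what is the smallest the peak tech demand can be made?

Early-start (Item 1@1, Item 2@1, Item 3@1) gives peak 9: h1:9  h2:8  h3:4  h4:0  h5:0.
Shift Item 3→4.
Schedule Item 1@1, Item 2@1, Item 3@4: h1:5  h2:4  h3:4  h4:4  h5:4 — peak 5.
Total tech-hours = 21 over 5 hours ⇒ peak ≥ ⌈21/5⌉ = 5, so 5 is optimal.

5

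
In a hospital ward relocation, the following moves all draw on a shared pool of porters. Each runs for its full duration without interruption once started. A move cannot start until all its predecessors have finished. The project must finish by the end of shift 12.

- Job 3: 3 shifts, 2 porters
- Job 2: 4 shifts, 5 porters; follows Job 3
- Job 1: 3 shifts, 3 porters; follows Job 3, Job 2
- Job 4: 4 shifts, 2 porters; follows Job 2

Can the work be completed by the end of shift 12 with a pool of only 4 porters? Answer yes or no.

no

The minimum achievable peak is 5; 4 < 5, so no feasible schedule stays within the cap.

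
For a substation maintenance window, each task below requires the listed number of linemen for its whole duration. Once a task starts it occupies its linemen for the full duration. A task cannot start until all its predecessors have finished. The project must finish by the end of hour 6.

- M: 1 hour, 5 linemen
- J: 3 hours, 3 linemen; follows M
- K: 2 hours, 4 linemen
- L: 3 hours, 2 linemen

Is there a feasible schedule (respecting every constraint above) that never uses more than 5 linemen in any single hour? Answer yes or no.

yes

Schedule M@1, J@2, K@5, L@2: h1:5  h2:5  h3:5  h4:5  h5:4  h6:4 — peak 5 ≤ 5.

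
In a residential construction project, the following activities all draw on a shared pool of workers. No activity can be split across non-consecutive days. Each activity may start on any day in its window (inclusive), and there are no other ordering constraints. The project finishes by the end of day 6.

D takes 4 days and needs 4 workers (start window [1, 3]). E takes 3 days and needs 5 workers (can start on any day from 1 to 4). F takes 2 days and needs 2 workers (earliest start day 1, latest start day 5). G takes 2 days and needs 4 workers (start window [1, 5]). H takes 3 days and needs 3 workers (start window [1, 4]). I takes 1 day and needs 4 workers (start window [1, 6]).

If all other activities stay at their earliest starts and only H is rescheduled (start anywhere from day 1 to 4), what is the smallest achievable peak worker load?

H@1: d1:22  d2:18  d3:12  d4:4  d5:0  d6:0 → peak 22
H@2: d1:19  d2:18  d3:12  d4:7  d5:0  d6:0 → peak 19
H@3: d1:19  d2:15  d3:12  d4:7  d5:3  d6:0 → peak 19
H@4: d1:19  d2:15  d3:9  d4:7  d5:3  d6:3 → peak 19
Best is H@2, peak 19.

19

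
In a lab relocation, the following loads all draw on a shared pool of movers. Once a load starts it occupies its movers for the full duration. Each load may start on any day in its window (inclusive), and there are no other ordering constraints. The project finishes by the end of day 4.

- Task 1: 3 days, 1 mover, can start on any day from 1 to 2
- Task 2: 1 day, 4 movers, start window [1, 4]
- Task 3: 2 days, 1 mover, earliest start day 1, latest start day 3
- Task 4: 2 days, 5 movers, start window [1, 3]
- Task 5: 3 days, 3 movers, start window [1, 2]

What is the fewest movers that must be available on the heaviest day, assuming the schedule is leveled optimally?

9

Early-start (Task 1@1, Task 2@1, Task 3@1, Task 4@1, Task 5@1) gives peak 14: d1:14  d2:10  d3:4  d4:0.
Shift Task 4→3.
Schedule Task 1@1, Task 2@1, Task 3@1, Task 4@3, Task 5@1: d1:9  d2:5  d3:9  d4:5 — peak 9.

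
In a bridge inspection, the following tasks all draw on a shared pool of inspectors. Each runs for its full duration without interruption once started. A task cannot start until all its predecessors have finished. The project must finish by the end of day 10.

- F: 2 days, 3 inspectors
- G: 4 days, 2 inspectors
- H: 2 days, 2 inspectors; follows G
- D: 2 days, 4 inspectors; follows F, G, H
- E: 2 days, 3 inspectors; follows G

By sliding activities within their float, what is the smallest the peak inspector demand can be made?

Schedule F@1, G@1, H@5, D@7, E@5: d1:5  d2:5  d3:2  d4:2  d5:5  d6:5  d7:4  d8:4  d9:0  d10:0 — peak 5.

5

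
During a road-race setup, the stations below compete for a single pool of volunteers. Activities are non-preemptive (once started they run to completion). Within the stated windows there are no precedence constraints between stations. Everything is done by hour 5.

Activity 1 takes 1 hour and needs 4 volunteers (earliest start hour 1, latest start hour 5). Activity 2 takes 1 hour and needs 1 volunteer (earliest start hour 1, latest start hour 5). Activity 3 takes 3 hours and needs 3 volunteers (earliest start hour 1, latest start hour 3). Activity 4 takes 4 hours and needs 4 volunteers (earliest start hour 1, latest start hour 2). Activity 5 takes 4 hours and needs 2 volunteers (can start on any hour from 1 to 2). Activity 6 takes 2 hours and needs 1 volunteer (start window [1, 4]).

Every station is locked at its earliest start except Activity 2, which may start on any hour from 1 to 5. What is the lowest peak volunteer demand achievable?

14

Activity 2@1: h1:15  h2:10  h3:9  h4:6  h5:0 → peak 15
Activity 2@2: h1:14  h2:11  h3:9  h4:6  h5:0 → peak 14
Activity 2@3: h1:14  h2:10  h3:10  h4:6  h5:0 → peak 14
Activity 2@4: h1:14  h2:10  h3:9  h4:7  h5:0 → peak 14
Activity 2@5: h1:14  h2:10  h3:9  h4:6  h5:1 → peak 14
Best is Activity 2@2, peak 14.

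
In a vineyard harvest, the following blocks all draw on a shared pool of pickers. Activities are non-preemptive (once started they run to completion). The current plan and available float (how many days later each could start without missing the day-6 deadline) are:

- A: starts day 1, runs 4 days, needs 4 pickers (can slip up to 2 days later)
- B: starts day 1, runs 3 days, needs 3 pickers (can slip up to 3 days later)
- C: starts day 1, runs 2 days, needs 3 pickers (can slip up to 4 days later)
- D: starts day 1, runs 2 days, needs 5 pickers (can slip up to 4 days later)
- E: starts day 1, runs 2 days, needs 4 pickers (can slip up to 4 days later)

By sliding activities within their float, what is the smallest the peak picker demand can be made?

10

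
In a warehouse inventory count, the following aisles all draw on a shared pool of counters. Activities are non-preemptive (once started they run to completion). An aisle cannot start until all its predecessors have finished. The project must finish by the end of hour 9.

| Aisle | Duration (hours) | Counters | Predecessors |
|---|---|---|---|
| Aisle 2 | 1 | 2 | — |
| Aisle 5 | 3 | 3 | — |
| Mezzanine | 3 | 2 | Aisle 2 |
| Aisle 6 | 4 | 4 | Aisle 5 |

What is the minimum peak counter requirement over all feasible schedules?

5

Early-start (Aisle 2@1, Aisle 5@1, Mezzanine@2, Aisle 6@4) gives peak 6: h1:5  h2:5  h3:5  h4:6  h5:4  h6:4  h7:4  h8:0  h9:0.
Shift Aisle 6→5.
Schedule Aisle 2@1, Aisle 5@1, Mezzanine@2, Aisle 6@5: h1:5  h2:5  h3:5  h4:2  h5:4  h6:4  h7:4  h8:4  h9:0 — peak 5.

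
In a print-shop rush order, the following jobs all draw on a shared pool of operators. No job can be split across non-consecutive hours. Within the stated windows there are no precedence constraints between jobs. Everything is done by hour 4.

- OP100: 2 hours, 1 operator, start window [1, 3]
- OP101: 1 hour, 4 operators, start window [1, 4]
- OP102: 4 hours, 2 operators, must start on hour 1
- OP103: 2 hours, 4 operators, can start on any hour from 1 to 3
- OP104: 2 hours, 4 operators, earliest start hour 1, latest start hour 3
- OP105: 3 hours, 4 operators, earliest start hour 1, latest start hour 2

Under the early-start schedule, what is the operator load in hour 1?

19

At early start, hour 1 has: OP100, OP101, OP102, OP103, OP104, OP105.
Demand: 1 + 4 + 2 + 4 + 4 + 4 = 19.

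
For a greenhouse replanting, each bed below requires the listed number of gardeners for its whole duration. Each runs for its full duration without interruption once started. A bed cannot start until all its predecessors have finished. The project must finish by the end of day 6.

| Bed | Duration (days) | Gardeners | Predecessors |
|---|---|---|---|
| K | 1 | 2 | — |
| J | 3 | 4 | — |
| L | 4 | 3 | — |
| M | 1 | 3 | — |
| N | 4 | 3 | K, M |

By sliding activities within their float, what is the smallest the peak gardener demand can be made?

10

Early-start (K@1, J@1, L@1, M@1, N@2) gives peak 12: d1:12  d2:10  d3:10  d4:6  d5:3  d6:0.
Shift M→2, N→3.
Schedule K@1, J@1, L@1, M@2, N@3: d1:9  d2:10  d3:10  d4:6  d5:3  d6:3 — peak 10.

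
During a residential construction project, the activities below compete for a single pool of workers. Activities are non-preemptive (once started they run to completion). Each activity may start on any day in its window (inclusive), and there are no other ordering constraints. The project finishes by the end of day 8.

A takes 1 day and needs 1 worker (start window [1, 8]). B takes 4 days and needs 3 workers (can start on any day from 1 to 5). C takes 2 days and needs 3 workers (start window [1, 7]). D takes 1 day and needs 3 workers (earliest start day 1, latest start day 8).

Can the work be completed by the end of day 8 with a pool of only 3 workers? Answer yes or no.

Schedule A@1, B@2, C@6, D@8: d1:1  d2:3  d3:3  d4:3  d5:3  d6:3  d7:3  d8:3 — peak 3 ≤ 3.

yes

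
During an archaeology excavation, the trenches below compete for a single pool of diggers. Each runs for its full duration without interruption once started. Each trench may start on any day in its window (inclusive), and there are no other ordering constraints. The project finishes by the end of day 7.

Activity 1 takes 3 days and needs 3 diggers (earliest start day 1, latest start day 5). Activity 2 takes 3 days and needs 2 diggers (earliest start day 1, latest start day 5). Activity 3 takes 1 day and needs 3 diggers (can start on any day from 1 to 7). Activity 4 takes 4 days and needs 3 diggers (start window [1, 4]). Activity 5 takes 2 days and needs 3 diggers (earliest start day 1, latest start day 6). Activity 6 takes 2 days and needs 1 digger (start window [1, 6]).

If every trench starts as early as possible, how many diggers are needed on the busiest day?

15

Early-start schedule: Activity 1@1, Activity 2@1, Activity 3@1, Activity 4@1, Activity 5@1, Activity 6@1.
Load per day: day 1: 15, day 2: 12, day 3: 8, day 4: 3, day 5: 0, day 6: 0, day 7: 0.
Peak is 15.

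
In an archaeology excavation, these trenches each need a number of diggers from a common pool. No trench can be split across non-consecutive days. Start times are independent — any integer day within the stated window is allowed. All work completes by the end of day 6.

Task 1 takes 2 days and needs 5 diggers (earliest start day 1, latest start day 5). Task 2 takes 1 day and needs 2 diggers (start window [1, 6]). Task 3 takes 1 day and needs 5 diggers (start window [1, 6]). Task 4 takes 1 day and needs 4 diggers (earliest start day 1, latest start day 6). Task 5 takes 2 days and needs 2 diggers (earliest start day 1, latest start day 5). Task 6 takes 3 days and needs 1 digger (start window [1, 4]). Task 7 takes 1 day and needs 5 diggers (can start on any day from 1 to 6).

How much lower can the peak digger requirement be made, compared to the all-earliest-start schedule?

Early-start peak: d1:24  d2:8  d3:1  d4:0  d5:0  d6:0 ⇒ 24.
Leveled (Task 1@1, Task 2@3, Task 3@5, Task 4@4, Task 5@3, Task 6@1, Task 7@6): d1:6  d2:6  d3:5  d4:6  d5:5  d6:5 ⇒ 6.
Reduction 24 − 6 = 18.

18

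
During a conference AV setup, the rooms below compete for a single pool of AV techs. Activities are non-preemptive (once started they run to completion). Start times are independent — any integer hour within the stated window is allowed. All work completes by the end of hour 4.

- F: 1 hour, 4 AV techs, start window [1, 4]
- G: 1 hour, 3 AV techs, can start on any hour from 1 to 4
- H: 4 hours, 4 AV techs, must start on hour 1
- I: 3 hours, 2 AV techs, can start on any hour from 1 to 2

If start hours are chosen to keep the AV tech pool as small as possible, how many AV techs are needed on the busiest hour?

9

Early-start (F@1, G@1, H@1, I@1) gives peak 13: h1:13  h2:6  h3:6  h4:4.
Shift G→2, I→2.
Schedule F@1, G@2, H@1, I@2: h1:8  h2:9  h3:6  h4:6 — peak 9.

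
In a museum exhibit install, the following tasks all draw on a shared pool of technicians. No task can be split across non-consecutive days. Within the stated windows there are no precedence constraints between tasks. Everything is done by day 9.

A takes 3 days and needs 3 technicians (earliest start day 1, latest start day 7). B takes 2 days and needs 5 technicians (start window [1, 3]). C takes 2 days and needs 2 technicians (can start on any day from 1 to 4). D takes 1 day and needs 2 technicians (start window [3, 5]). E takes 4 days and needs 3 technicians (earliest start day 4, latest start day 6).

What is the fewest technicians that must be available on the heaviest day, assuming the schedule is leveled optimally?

5

Early-start (A@1, B@1, C@1, D@3, E@4) gives peak 10: d1:10  d2:10  d3:5  d4:3  d5:3  d6:3  d7:3  d8:0  d9:0.
Shift A→3, C→3, D→5, E→6.
Schedule A@3, B@1, C@3, D@5, E@6: d1:5  d2:5  d3:5  d4:5  d5:5  d6:3  d7:3  d8:3  d9:3 — peak 5.
Total technician-days = 37 over 9 days ⇒ peak ≥ ⌈37/9⌉ = 5, so 5 is optimal.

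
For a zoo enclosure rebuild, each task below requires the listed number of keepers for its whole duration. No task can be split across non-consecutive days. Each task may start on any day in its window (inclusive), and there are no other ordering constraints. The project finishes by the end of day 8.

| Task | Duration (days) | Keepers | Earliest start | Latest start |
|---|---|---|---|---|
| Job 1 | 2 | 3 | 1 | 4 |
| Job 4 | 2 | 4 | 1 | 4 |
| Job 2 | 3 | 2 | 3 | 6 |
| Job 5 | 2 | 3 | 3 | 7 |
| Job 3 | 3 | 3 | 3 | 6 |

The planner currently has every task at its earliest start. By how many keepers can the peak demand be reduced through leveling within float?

Early-start peak: d1:7  d2:7  d3:8  d4:8  d5:5  d6:0  d7:0  d8:0 ⇒ 8.
Leveled (Job 1@1, Job 4@3, Job 2@3, Job 5@5, Job 3@6): d1:3  d2:3  d3:6  d4:6  d5:5  d6:6  d7:3  d8:3 ⇒ 6.
Reduction 8 − 6 = 2.

2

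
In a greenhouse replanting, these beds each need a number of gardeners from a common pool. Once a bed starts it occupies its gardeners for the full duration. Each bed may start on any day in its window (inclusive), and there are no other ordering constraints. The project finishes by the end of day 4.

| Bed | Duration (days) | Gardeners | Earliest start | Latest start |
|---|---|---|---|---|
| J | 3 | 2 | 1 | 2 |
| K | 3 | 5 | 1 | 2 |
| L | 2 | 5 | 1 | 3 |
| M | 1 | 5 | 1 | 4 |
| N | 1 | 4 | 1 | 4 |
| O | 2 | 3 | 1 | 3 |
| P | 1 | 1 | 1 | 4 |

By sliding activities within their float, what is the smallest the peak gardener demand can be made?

12

Early-start (J@1, K@1, L@1, M@1, N@1, O@1, P@1) gives peak 25: d1:25  d2:15  d3:7  d4:0.
Shift M→4, N→4, O→3, P→3.
Schedule J@1, K@1, L@1, M@4, N@4, O@3, P@3: d1:12  d2:12  d3:11  d4:12 — peak 12.
Total gardener-days = 47 over 4 days ⇒ peak ≥ ⌈47/4⌉ = 12, so 12 is optimal.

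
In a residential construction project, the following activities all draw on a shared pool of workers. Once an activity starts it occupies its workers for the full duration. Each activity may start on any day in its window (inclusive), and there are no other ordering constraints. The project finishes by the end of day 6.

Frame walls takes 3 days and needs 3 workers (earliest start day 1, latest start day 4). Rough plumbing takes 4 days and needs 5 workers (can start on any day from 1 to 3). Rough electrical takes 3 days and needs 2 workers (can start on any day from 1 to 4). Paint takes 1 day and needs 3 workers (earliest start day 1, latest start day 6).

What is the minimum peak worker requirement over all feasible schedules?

8

Early-start (Frame walls@1, Rough plumbing@1, Rough electrical@1, Paint@1) gives peak 13: d1:13  d2:10  d3:10  d4:5  d5:0  d6:0.
Shift Rough electrical→4, Paint→5.
Schedule Frame walls@1, Rough plumbing@1, Rough electrical@4, Paint@5: d1:8  d2:8  d3:8  d4:7  d5:5  d6:2 — peak 8.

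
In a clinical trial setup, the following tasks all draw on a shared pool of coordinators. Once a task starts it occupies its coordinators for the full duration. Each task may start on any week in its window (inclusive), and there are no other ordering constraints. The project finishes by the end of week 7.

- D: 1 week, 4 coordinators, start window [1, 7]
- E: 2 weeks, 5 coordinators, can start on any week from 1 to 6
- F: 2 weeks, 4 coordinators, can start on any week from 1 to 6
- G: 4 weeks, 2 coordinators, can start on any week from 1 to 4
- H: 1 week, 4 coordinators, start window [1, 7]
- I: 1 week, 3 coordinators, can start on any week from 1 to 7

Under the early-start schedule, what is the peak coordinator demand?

22

Early-start schedule: D@1, E@1, F@1, G@1, H@1, I@1.
Load per week: week 1: 22, week 2: 11, week 3: 2, week 4: 2, week 5: 0, week 6: 0, week 7: 0.
Peak is 22.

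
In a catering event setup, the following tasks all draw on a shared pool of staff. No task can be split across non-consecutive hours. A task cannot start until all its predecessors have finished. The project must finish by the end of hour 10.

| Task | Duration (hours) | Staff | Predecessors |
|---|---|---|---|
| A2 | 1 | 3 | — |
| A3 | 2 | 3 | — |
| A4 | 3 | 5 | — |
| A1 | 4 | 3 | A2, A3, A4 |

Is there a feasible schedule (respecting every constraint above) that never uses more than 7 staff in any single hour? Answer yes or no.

Schedule A2@1, A3@2, A4@4, A1@7: h1:3  h2:3  h3:3  h4:5  h5:5  h6:5  h7:3  h8:3  h9:3  h10:3 — peak 5 ≤ 7.

yes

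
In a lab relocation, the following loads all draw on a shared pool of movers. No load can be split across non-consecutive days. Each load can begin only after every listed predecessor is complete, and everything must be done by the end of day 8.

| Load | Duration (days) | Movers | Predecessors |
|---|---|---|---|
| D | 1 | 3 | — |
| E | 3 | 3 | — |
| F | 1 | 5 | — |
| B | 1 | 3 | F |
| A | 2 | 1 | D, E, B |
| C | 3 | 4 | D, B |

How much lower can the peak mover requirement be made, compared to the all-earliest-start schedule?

Early-start peak: d1:11  d2:6  d3:7  d4:5  d5:5  d6:0  d7:0  d8:0 ⇒ 11.
Leveled (D@1, E@1, F@4, B@5, A@6, C@6): d1:6  d2:3  d3:3  d4:5  d5:3  d6:5  d7:5  d8:4 ⇒ 6.
Reduction 11 − 6 = 5.

5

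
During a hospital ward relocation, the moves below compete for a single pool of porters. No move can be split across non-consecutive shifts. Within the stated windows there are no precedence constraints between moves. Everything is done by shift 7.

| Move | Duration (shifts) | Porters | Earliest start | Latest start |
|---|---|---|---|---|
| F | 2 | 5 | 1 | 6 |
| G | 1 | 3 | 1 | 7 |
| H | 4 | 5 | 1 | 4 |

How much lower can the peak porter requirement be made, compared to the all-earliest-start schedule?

8

Early-start peak: s1:13  s2:10  s3:5  s4:5  s5:0  s6:0  s7:0 ⇒ 13.
Leveled (F@1, G@3, H@4): s1:5  s2:5  s3:3  s4:5  s5:5  s6:5  s7:5 ⇒ 5.
Reduction 13 − 5 = 8.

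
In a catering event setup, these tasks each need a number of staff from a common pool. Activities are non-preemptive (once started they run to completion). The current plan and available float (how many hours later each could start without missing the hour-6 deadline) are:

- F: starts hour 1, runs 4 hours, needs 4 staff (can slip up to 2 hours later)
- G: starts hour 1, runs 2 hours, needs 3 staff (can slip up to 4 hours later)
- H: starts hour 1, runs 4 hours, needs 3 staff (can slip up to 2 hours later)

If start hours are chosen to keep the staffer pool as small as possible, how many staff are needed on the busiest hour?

7

Early-start (F@1, G@1, H@1) gives peak 10: h1:10  h2:10  h3:7  h4:7  h5:0  h6:0.
Shift H→3.
Schedule F@1, G@1, H@3: h1:7  h2:7  h3:7  h4:7  h5:3  h6:3 — peak 7.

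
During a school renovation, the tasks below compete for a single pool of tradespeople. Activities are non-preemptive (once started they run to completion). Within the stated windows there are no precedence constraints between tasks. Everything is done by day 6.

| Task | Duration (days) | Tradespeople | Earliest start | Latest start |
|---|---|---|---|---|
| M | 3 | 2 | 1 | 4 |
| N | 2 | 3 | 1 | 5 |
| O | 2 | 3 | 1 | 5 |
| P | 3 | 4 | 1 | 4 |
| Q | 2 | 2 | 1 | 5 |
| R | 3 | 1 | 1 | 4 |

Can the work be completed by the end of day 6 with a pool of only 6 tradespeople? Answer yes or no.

no

Total tradesperson-days = 37; over 6 days the average is 37/6 > 6, so some day must exceed 6.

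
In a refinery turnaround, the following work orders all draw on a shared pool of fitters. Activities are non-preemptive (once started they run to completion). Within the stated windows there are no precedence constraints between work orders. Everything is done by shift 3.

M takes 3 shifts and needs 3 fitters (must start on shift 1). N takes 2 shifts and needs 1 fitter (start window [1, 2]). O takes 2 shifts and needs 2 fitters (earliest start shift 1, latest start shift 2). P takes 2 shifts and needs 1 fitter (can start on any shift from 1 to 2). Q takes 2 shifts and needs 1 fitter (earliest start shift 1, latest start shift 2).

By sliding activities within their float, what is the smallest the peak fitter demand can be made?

8

Schedule M@1, N@1, O@1, P@1, Q@1: s1:8  s2:8  s3:3 — peak 8.
No arrangement of the 16 feasible schedules does better.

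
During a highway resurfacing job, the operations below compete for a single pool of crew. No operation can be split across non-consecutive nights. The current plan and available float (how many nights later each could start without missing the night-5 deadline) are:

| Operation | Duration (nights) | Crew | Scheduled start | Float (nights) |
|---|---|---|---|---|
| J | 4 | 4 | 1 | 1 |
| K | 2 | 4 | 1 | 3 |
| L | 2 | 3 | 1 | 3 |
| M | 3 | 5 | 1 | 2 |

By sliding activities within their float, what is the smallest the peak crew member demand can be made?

11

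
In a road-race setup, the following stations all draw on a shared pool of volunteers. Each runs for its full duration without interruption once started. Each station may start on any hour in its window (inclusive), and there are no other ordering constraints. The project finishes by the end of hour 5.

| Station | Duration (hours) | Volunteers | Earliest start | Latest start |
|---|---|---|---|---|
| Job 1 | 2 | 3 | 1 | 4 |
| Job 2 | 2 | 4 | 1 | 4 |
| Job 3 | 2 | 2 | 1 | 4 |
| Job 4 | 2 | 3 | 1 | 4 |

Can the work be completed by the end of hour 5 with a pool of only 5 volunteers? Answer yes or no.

The minimum achievable peak is 6; 5 < 6, so no feasible schedule stays within the cap.

no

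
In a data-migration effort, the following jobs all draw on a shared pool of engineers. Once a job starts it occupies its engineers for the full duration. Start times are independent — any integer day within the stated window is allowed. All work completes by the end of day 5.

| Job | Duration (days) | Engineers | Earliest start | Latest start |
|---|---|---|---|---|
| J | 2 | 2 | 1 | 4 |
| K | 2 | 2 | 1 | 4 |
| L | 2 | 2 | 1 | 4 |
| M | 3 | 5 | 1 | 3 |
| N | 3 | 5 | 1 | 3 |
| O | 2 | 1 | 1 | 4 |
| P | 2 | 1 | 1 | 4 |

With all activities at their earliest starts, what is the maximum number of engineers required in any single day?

Early-start schedule: J@1, K@1, L@1, M@1, N@1, O@1, P@1.
Load per day: day 1: 18, day 2: 18, day 3: 10, day 4: 0, day 5: 0.
Peak is 18.

18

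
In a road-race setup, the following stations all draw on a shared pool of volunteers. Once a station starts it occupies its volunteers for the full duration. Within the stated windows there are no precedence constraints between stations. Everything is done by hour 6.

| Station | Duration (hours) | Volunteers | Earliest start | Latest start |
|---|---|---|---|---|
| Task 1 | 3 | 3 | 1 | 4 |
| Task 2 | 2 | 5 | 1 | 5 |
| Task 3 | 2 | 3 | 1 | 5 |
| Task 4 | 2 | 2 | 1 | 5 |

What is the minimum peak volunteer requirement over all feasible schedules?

Early-start (Task 1@1, Task 2@1, Task 3@1, Task 4@1) gives peak 13: h1:13  h2:13  h3:3  h4:0  h5:0  h6:0.
Shift Task 2→5, Task 4→3.
Schedule Task 1@1, Task 2@5, Task 3@1, Task 4@3: h1:6  h2:6  h3:5  h4:2  h5:5  h6:5 — peak 6.

6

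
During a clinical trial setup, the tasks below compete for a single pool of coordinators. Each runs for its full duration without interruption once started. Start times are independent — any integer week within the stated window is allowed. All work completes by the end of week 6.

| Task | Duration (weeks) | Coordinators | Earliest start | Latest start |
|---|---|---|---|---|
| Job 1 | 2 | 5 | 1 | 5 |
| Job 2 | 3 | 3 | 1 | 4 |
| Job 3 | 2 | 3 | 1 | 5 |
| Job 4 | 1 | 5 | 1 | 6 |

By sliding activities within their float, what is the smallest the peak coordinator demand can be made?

Early-start (Job 1@1, Job 2@1, Job 3@1, Job 4@1) gives peak 16: w1:16  w2:11  w3:3  w4:0  w5:0  w6:0.
Shift Job 2→3, Job 3→3, Job 4→6.
Schedule Job 1@1, Job 2@3, Job 3@3, Job 4@6: w1:5  w2:5  w3:6  w4:6  w5:3  w6:5 — peak 6.

6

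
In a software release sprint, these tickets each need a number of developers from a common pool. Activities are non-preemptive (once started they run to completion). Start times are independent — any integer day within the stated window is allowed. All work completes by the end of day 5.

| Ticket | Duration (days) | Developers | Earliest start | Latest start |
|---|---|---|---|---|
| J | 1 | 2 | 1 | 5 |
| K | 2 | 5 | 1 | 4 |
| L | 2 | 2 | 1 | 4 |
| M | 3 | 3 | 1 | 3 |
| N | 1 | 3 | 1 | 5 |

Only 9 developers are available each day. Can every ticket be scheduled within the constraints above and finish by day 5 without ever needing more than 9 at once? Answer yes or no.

yes

Schedule J@1, K@1, L@2, M@3, N@4: d1:7  d2:7  d3:5  d4:6  d5:3 — peak 7 ≤ 9.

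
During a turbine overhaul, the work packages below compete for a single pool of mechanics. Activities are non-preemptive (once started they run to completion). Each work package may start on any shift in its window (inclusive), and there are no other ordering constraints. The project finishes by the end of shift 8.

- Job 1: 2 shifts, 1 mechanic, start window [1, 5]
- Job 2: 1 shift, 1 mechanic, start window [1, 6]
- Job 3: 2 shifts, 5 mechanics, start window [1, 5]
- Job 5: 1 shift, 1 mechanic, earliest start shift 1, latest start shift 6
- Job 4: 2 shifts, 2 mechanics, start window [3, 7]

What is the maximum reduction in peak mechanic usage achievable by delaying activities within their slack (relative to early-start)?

Early-start peak: s1:8  s2:6  s3:2  s4:2  s5:0  s6:0  s7:0  s8:0 ⇒ 8.
Leveled (Job 1@1, Job 2@1, Job 3@3, Job 5@1, Job 4@5): s1:3  s2:1  s3:5  s4:5  s5:2  s6:2  s7:0  s8:0 ⇒ 5.
Reduction 8 − 5 = 3.

3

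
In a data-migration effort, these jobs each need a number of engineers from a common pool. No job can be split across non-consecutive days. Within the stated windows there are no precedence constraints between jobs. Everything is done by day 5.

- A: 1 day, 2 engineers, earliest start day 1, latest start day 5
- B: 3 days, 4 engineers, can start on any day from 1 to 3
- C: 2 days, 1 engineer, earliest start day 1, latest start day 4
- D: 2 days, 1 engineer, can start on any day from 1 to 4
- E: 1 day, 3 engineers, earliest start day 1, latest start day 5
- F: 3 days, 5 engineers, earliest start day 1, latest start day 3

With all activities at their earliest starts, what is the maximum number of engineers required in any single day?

16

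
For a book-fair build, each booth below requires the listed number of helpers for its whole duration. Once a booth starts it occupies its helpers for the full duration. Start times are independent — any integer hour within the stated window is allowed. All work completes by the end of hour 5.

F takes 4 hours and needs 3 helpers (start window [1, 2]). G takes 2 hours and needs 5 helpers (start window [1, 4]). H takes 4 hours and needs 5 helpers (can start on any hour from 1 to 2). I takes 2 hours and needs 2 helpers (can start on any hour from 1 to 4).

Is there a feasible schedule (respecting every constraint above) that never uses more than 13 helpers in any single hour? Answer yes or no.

yes

Schedule F@1, G@1, H@1, I@3: h1:13  h2:13  h3:10  h4:10  h5:0 — peak 13 ≤ 13.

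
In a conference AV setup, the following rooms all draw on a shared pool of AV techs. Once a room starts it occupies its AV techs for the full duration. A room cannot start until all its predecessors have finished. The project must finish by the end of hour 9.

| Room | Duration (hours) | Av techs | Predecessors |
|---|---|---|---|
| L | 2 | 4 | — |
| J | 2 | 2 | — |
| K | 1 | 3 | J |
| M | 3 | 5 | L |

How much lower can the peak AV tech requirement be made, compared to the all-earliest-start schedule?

3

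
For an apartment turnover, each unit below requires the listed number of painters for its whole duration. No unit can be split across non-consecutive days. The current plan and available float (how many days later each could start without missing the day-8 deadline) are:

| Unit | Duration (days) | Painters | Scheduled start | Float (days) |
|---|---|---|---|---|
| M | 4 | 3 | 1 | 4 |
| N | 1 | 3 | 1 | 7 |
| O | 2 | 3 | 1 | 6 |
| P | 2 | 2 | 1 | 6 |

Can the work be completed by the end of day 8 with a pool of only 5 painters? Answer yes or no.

Schedule M@1, N@5, O@6, P@1: d1:5  d2:5  d3:3  d4:3  d5:3  d6:3  d7:3  d8:0 — peak 5 ≤ 5.

yes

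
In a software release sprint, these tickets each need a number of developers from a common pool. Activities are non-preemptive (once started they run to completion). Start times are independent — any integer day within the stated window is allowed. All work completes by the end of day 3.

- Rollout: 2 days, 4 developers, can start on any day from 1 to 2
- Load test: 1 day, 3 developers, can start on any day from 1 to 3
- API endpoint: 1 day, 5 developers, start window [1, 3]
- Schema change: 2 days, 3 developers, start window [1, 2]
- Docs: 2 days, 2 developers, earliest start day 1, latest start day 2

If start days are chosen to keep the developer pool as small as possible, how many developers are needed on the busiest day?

9

Early-start (Rollout@1, Load test@1, API endpoint@1, Schema change@1, Docs@1) gives peak 17: d1:17  d2:9  d3:0.
Shift API endpoint→3, Schema change→2.
Schedule Rollout@1, Load test@1, API endpoint@3, Schema change@2, Docs@1: d1:9  d2:9  d3:8 — peak 9.
Total developer-days = 26 over 3 days ⇒ peak ≥ ⌈26/3⌉ = 9, so 9 is optimal.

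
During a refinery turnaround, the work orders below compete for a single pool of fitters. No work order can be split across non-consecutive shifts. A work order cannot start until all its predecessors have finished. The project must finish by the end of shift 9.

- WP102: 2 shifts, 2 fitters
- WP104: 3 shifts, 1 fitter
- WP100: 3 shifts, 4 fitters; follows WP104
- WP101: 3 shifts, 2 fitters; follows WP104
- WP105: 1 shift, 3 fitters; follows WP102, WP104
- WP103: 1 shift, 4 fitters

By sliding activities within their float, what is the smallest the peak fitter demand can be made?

Early-start (WP102@1, WP104@1, WP100@4, WP101@4, WP105@4, WP103@1) gives peak 9: s1:7  s2:3  s3:1  s4:9  s5:6  s6:6  s7:0  s8:0  s9:0.
Shift WP101→7, WP105→7, WP103→3.
Schedule WP102@1, WP104@1, WP100@4, WP101@7, WP105@7, WP103@3: s1:3  s2:3  s3:5  s4:4  s5:4  s6:4  s7:5  s8:2  s9:2 — peak 5.

5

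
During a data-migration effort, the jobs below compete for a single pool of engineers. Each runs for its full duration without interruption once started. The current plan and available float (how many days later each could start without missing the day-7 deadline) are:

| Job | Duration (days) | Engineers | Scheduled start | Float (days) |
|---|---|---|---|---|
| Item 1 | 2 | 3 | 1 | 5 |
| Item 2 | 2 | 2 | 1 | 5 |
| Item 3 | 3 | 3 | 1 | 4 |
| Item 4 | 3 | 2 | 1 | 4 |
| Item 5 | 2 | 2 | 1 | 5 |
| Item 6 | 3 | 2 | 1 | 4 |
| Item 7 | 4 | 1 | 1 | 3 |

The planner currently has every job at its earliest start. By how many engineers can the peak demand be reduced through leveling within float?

Early-start peak: d1:15  d2:15  d3:8  d4:1  d5:0  d6:0  d7:0 ⇒ 15.
Leveled (Item 1@1, Item 2@3, Item 3@5, Item 4@1, Item 5@3, Item 6@5, Item 7@4): d1:5  d2:5  d3:6  d4:5  d5:6  d6:6  d7:6 ⇒ 6.
Reduction 15 − 6 = 9.

9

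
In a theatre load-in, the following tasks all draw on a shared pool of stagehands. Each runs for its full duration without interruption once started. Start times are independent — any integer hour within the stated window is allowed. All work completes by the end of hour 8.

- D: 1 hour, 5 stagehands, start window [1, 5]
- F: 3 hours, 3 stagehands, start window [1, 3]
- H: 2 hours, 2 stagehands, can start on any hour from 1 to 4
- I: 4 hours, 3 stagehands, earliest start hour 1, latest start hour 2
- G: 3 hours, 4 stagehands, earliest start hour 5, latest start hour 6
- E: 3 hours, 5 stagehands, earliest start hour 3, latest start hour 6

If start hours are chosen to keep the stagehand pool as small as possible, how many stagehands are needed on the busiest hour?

Early-start (D@1, F@1, H@1, I@1, G@5, E@3) gives peak 13: h1:13  h2:8  h3:11  h4:8  h5:9  h6:4  h7:4  h8:0.
Shift H→2, I→2, E→6.
Schedule D@1, F@1, H@2, I@2, G@5, E@6: h1:8  h2:8  h3:8  h4:3  h5:7  h6:9  h7:9  h8:5 — peak 9.

9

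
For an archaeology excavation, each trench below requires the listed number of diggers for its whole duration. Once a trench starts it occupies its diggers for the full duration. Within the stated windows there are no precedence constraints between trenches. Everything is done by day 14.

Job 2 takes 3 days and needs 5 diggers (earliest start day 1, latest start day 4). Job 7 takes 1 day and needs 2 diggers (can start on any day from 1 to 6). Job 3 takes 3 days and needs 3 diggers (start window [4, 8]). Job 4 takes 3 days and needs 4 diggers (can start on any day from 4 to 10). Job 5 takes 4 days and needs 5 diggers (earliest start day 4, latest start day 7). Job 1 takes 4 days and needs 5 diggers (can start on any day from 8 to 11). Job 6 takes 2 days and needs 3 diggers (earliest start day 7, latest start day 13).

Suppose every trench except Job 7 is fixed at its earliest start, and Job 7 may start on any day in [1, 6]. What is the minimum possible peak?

Job 7@1: d1:7  d2:5  d3:5  d4:12  d5:12  d6:12  d7:8  d8:8  d9:5  d10:5  d11:5  d12:0  d13:0  d14:0 → peak 12
Job 7@2: d1:5  d2:7  d3:5  d4:12  d5:12  d6:12  d7:8  d8:8  d9:5  d10:5  d11:5  d12:0  d13:0  d14:0 → peak 12
Job 7@3: d1:5  d2:5  d3:7  d4:12  d5:12  d6:12  d7:8  d8:8  d9:5  d10:5  d11:5  d12:0  d13:0  d14:0 → peak 12
Job 7@4: d1:5  d2:5  d3:5  d4:14  d5:12  d6:12  d7:8  d8:8  d9:5  d10:5  d11:5  d12:0  d13:0  d14:0 → peak 14
Job 7@5: d1:5  d2:5  d3:5  d4:12  d5:14  d6:12  d7:8  d8:8  d9:5  d10:5  d11:5  d12:0  d13:0  d14:0 → peak 14
Job 7@6: d1:5  d2:5  d3:5  d4:12  d5:12  d6:14  d7:8  d8:8  d9:5  d10:5  d11:5  d12:0  d13:0  d14:0 → peak 14
Best is Job 7@1, peak 12.

12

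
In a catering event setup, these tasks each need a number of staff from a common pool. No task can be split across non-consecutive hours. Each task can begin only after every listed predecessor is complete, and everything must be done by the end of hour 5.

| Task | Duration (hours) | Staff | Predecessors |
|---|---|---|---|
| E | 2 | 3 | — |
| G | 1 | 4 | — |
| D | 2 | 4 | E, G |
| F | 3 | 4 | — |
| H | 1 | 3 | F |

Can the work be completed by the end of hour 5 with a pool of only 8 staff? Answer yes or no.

yes

Schedule E@1, G@1, D@3, F@2, H@5: h1:7  h2:7  h3:8  h4:8  h5:3 — peak 8 ≤ 8.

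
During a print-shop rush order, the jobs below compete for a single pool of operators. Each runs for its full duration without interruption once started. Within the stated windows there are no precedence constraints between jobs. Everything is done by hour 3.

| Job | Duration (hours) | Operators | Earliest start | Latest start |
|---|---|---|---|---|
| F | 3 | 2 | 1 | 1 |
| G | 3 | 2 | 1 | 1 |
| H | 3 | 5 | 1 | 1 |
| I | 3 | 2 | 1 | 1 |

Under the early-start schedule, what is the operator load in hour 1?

11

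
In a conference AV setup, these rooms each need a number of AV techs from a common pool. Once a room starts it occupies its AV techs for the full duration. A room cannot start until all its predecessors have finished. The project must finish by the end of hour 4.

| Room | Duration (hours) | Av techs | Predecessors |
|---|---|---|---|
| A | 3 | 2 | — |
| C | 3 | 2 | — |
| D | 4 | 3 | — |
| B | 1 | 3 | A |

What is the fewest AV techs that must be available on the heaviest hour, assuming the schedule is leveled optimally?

Schedule A@1, C@1, D@1, B@4: h1:7  h2:7  h3:7  h4:6 — peak 7.
Total AV tech-hours = 27 over 4 hours ⇒ peak ≥ ⌈27/4⌉ = 7, so 7 is optimal.

7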